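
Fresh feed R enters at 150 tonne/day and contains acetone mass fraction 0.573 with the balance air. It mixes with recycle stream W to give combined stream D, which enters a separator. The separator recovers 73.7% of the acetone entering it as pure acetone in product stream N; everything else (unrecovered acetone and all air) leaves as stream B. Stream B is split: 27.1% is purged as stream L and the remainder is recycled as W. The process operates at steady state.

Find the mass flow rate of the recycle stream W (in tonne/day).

air enters only via R and leaves only via the purge: 150×0.427 = 0.271×(air in B), and the separator passes all air, so air in D = air in B = 236.35 tonne/day.
acetone in D: m_A = 150×0.573 + (1−0.271)·(1−0.737)·m_A, so m_A = 85.95/0.8083 = 106.34 tonne/day.
B = (1−0.737)×106.34 + 236.35 = 264.31 tonne/day.
Recycle W = (1−0.271)×264.31 = 192.68 tonne/day.

192.7 tonne/day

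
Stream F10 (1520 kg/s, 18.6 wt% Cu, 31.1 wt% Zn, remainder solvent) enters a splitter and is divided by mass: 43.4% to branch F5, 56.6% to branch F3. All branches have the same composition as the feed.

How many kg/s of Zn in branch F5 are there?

Branch F5 total = 0.434×1520 = 659.68 kg/s.
Zn in F5 = 0.311×659.68 = 205.16 kg/s.

205.2 kg/s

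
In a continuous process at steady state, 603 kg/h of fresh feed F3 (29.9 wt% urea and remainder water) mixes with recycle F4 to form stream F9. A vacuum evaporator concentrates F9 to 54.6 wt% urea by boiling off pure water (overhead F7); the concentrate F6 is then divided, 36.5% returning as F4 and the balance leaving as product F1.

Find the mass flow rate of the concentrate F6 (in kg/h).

520 kg/h

Overall urea balance (none leaves overhead): urea in fresh feed = urea in product, i.e. 603×0.299 = (1−0.365)·F6·0.546.
F6 = 180.3/(0.546×0.635) = 520.02 kg/h.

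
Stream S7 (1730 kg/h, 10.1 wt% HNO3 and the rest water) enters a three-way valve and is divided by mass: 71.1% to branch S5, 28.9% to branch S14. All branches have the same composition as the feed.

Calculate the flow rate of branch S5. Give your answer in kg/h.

1230 kg/h

Branch S5 flow = 0.711×1730 = 1230 kg/h.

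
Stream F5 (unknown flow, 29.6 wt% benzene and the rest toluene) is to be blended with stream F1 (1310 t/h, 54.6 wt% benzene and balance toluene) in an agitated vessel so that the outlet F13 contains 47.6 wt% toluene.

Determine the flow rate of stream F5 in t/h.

126.4 t/h

Let F5 be the unknown flow. Total out = 1310 + F5.
toluene balance: 594.74 + 0.704·F5 = 0.476·(1310 + F5)
(0.704 − 0.476)·F5 = 0.476×1310 − 594.74 = 28.82
F5 = 28.82 / 0.228 = 126.4 t/h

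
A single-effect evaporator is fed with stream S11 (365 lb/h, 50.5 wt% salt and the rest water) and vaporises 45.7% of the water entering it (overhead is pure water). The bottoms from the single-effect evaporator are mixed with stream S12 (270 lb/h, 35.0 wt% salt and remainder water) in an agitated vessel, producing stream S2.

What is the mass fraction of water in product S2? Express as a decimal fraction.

Vapour removed = 0.457×0.495×365 = 82.568 lb/h; concentrate = 282.43 lb/h.
water reaching the mixer = 98.107 (from concentrate) + 270×0.650 = 273.61 lb/h.
Product flow = 282.43 + 270 = 552.43 lb/h; water fraction = 0.4953.

0.4953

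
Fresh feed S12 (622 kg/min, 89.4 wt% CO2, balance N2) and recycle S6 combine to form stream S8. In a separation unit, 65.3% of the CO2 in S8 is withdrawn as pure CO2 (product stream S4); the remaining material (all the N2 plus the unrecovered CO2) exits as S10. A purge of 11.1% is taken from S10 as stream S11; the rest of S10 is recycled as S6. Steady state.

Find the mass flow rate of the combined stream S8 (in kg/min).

1398 kg/min

N2 enters only via S12 and leaves only via the purge: 622×0.106 = 0.111×(N2 in S10), and the separation unit passes all N2, so N2 in S8 = N2 in S10 = 593.98 kg/min.
CO2 in S8: m_A = 622×0.894 + (1−0.111)·(1−0.653)·m_A, so m_A = 556.07/0.6915 = 804.13 kg/min.
S8 = 804.13 + 593.98 = 1398.1 kg/min.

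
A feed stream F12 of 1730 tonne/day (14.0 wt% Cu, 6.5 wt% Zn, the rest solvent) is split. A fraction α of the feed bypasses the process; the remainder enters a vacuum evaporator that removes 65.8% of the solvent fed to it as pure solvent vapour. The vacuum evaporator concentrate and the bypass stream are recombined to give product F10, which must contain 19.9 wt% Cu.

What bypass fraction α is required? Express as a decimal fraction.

0.433

All 1730×0.140 = 242.2 tonne/day of Cu reaches F10, so F10 = 242.2/0.199 = 1217.1 tonne/day and vapour = 512.91 tonne/day.
The evaporator receives (1−α)·1730 of feed at 0.795 solvent and removes 0.658 of that solvent:
0.658×0.795×(1−α)×1730 = 512.91
(1−α) = 512.91/904.98 = 0.5668;  α = 0.4332.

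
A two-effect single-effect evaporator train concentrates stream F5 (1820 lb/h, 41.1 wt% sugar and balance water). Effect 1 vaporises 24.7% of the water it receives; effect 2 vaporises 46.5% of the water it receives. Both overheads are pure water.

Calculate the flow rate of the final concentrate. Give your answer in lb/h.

1180 lb/h

water in feed = 1820×0.589 = 1072 lb/h.
After stage 1: water left = (1−0.247)×1072 = 807.2; stream total = 1555.2 lb/h.
After stage 2: water left = (1−0.465)×807.2 = 431.85; final concentrate = 1179.9 lb/h.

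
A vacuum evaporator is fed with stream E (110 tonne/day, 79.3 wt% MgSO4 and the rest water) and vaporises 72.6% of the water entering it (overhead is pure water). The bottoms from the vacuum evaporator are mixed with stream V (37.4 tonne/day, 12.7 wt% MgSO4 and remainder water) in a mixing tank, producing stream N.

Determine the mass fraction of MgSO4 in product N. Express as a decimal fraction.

0.7028

Vapour removed = 0.726×0.207×110 = 16.531 tonne/day; concentrate = 93.469 tonne/day.
MgSO4 reaching the mixer = 87.23 (from concentrate) + 37.4×0.127 = 91.98 tonne/day.
Product flow = 93.469 + 37.4 = 130.87 tonne/day; MgSO4 fraction = 0.7028.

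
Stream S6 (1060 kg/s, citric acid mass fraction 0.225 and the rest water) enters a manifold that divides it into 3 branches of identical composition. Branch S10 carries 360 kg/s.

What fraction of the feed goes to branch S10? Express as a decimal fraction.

0.340

Fraction to S10 = 360/1060 = 0.3396.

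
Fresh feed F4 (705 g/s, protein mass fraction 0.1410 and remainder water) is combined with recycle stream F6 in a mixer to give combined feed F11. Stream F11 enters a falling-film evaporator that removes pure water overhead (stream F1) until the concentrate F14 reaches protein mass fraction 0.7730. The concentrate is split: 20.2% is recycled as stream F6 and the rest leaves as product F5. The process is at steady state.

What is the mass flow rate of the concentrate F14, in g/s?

161.1 g/s

Overall protein balance (none leaves overhead): protein in fresh feed = protein in product, i.e. 705×0.141 = (1−0.202)·F14·0.773.
F14 = 99.405/(0.773×0.798) = 161.15 g/s.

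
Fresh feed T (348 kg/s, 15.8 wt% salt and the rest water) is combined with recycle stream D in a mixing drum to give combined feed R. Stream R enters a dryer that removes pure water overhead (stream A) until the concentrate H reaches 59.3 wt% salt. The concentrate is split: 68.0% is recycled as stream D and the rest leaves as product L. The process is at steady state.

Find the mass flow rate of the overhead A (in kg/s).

255.3 kg/s

Overall salt balance (none leaves overhead): salt in fresh feed = salt in product, i.e. 348×0.158 = (1−0.680)·H·0.593.
H = 54.984/(0.593×0.320) = 289.76 kg/s.
Recycle D = 0.680×289.76 = 197.03 kg/s.
Combined feed R = 348 + 197.03 = 545.03 kg/s.
Overhead A = R − H = 545.03 − 289.76 = 255.28 kg/s.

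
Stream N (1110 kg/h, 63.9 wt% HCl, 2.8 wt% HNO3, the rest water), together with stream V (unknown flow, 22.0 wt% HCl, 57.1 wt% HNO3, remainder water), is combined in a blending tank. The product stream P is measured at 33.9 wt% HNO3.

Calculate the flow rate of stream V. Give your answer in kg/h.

1488 kg/h

Let V be the unknown flow. Total out = 1110 + V.
HNO3 balance: 31.08 + 0.571·V = 0.339·(1110 + V)
(0.571 − 0.339)·V = 0.339×1110 − 31.08 = 345.21
V = 345.21 / 0.232 = 1488 kg/h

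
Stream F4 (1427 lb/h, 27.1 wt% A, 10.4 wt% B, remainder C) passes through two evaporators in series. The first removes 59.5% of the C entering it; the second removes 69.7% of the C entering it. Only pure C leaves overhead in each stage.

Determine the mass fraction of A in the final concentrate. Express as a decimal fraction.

0.6000

C in feed = 1427×0.625 = 891.88 lb/h.
After stage 1: C left = (1−0.595)×891.88 = 361.21; stream total = 896.33 lb/h.
After stage 2: C left = (1−0.697)×361.21 = 109.45; final concentrate = 644.57 lb/h.
A fraction = 386.72/644.57 = 0.6000.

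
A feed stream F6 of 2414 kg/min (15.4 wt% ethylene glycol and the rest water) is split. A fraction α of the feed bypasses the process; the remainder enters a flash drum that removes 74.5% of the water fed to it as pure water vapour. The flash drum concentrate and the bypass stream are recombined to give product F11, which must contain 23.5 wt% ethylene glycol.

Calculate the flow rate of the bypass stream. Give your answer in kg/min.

1094 kg/min

All 2414×0.154 = 371.76 kg/min of ethylene glycol reaches F11, so F11 = 371.76/0.235 = 1581.9 kg/min and vapour = 832.06 kg/min.
The evaporator receives (1−α)·2414 of feed at 0.846 water and removes 0.745 of that water:
0.745×0.846×(1−α)×2414 = 832.06
(1−α) = 832.06/1521.5 = 0.5469;  α = 0.4531.
Bypass flow = 0.4531×2414 = 1093.8 kg/min.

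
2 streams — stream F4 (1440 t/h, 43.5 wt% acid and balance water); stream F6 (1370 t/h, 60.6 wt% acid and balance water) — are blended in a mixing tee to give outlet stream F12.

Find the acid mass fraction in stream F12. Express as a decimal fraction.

Total flow out = 1440 + 1370 = 2810 t/h.
acid in = 1440×0.435 + 1370×0.606 = 1456.6 t/h.
acid mass fraction in F12 = 1456.6/2810 = 0.518.

0.518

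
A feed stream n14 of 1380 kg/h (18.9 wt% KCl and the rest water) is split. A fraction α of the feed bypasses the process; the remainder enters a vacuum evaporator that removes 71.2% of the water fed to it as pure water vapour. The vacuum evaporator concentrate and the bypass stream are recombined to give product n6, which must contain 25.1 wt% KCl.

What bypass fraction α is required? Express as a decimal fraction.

0.572

All 1380×0.189 = 260.82 kg/h of KCl reaches n6, so n6 = 260.82/0.251 = 1039.1 kg/h and vapour = 340.88 kg/h.
The evaporator receives (1−α)·1380 of feed at 0.811 water and removes 0.712 of that water:
0.712×0.811×(1−α)×1380 = 340.88
(1−α) = 340.88/796.86 = 0.4278;  α = 0.5722.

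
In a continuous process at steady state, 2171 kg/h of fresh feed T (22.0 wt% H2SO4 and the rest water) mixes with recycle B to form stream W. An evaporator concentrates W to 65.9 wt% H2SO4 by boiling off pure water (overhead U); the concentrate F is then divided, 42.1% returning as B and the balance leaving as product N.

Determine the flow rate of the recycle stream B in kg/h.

Overall H2SO4 balance (none leaves overhead): H2SO4 in fresh feed = H2SO4 in product, i.e. 2171×0.220 = (1−0.421)·F·0.659.
F = 477.62/(0.659×0.579) = 1251.8 kg/h.
Recycle B = 0.421×1251.8 = 526.99 kg/h.

527 kg/h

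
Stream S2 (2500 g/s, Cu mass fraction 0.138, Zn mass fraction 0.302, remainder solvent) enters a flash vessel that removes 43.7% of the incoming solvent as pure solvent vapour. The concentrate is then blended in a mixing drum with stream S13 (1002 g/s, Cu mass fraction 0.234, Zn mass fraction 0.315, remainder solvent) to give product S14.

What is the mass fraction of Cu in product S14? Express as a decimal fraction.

Vapour removed = 0.437×0.560×2500 = 611.8 g/s; concentrate = 1888.2 g/s.
Cu reaching the mixer = 345 (from concentrate) + 1002×0.234 = 579.47 g/s.
Product flow = 1888.2 + 1002 = 2890.2 g/s; Cu fraction = 0.200.

0.200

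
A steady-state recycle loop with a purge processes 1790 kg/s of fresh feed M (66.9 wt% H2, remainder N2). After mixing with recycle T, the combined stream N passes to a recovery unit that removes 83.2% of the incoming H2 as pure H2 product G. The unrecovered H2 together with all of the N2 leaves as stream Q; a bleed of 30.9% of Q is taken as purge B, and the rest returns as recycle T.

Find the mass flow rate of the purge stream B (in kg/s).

662.8 kg/s

N2 enters only via M and leaves only via the purge: 1790×0.331 = 0.309×(N2 in Q), and the recovery unit passes all N2, so N2 in N = N2 in Q = 1917.4 kg/s.
H2 in N: m_A = 1790×0.669 + (1−0.309)·(1−0.832)·m_A, so m_A = 1197.5/0.8839 = 1354.8 kg/s.
Q = (1−0.832)×1354.8 + 1917.4 = 2145 kg/s.
Purge B = 0.309×2145 = 662.82 kg/s.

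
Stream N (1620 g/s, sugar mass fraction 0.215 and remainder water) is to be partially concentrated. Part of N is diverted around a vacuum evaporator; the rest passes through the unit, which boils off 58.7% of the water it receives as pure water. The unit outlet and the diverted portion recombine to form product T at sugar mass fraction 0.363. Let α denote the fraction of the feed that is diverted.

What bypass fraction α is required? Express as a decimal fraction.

All 1620×0.215 = 348.3 g/s of sugar reaches T, so T = 348.3/0.363 = 959.5 g/s and vapour = 660.5 g/s.
The evaporator receives (1−α)·1620 of feed at 0.785 water and removes 0.587 of that water:
0.587×0.785×(1−α)×1620 = 660.5
(1−α) = 660.5/746.49 = 0.8848;  α = 0.1152.

0.115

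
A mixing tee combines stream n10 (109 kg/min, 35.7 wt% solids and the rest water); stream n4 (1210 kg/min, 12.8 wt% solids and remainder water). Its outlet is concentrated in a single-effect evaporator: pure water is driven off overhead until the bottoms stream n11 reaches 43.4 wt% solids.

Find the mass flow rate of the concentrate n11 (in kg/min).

solids entering = 109×0.357 + 1210×0.128 = 193.79 kg/min.
All solids reports to n11, so n11 = 193.79/0.434 = 446.53 kg/min.

446.5 kg/min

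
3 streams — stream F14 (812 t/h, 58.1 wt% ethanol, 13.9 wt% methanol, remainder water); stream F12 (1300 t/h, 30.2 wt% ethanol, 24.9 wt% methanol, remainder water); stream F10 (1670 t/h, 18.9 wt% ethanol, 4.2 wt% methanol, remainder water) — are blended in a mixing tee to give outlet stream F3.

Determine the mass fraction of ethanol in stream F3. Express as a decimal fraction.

0.3120

Total flow out = 812 + 1300 + 1670 = 3782 t/h.
ethanol in = 812×0.581 + 1300×0.302 + 1670×0.189 = 1180 t/h.
ethanol mass fraction in F3 = 1180/3782 = 0.3120.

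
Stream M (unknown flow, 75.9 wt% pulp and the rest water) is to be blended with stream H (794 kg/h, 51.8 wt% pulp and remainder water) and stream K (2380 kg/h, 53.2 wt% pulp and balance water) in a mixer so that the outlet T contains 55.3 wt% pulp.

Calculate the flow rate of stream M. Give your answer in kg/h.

377.5 kg/h

Let M be the unknown flow. Total out = 3174 + M.
pulp balance: 1677.5 + 0.759·M = 0.553·(3174 + M)
(0.759 − 0.553)·M = 0.553×3174 − 1677.5 = 77.77
M = 77.77 / 0.206 = 377.52 kg/h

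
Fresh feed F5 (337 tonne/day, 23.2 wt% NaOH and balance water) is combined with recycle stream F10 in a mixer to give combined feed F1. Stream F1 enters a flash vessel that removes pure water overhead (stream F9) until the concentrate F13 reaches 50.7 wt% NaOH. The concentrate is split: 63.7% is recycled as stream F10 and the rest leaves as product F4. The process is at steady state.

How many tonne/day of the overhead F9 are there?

182.8 tonne/day

Overall NaOH balance (none leaves overhead): NaOH in fresh feed = NaOH in product, i.e. 337×0.232 = (1−0.637)·F13·0.507.
F13 = 78.184/(0.507×0.363) = 424.82 tonne/day.
Recycle F10 = 0.637×424.82 = 270.61 tonne/day.
Combined feed F1 = 337 + 270.61 = 607.61 tonne/day.
Overhead F9 = F1 − F13 = 607.61 − 424.82 = 182.79 tonne/day.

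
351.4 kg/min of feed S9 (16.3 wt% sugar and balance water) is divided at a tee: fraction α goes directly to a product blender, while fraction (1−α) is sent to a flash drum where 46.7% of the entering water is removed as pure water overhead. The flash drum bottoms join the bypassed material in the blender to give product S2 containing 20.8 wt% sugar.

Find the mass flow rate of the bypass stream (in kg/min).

156.9 kg/min

All 351.4×0.163 = 57.278 kg/min of sugar reaches S2, so S2 = 57.278/0.208 = 275.38 kg/min and vapour = 76.024 kg/min.
The evaporator receives (1−α)·351.4 of feed at 0.837 water and removes 0.467 of that water:
0.467×0.837×(1−α)×351.4 = 76.024
(1−α) = 76.024/137.35 = 0.5535;  α = 0.4465.
Bypass flow = 0.4465×351.4 = 156.9 kg/min.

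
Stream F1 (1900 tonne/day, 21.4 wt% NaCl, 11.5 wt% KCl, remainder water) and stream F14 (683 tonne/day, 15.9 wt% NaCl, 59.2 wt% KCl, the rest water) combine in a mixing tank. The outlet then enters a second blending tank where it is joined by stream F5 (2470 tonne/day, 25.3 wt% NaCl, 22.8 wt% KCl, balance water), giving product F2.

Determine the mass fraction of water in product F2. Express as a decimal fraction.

0.540

Overall, product flow = 5053 tonne/day.
water in = 1900×0.671 + 683×0.249 + 2470×0.519 = 2726.9 tonne/day.
water fraction in F2 = 0.540.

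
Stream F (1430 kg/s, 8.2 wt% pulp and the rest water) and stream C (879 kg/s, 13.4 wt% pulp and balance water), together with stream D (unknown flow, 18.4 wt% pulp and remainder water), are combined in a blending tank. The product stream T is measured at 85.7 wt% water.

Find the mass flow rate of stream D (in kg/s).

Let D be the unknown flow. Total out = 2309 + D.
water balance: 2074 + 0.816·D = 0.857·(2309 + D)
(0.816 − 0.857)·D = 0.857×2309 − 2074 = -95.141
D = -95.141 / -0.041 = 2320.5 kg/s

2321 kg/s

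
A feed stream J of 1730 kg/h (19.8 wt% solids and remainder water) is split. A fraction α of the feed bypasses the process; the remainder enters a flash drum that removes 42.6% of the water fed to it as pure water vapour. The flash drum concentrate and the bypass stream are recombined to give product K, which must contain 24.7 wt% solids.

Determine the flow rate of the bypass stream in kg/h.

725.5 kg/h

All 1730×0.198 = 342.54 kg/h of solids reaches K, so K = 342.54/0.247 = 1386.8 kg/h and vapour = 343.2 kg/h.
The evaporator receives (1−α)·1730 of feed at 0.802 water and removes 0.426 of that water:
0.426×0.802×(1−α)×1730 = 343.2
(1−α) = 343.2/591.06 = 0.5807;  α = 0.4193.
Bypass flow = 0.4193×1730 = 725.47 kg/h.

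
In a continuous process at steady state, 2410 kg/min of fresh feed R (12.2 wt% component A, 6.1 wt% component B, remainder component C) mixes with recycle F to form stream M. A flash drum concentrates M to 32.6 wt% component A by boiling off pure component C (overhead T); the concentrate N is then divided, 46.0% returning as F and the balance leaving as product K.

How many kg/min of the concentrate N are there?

Overall component A balance (none leaves overhead): component A in fresh feed = component A in product, i.e. 2410×0.122 = (1−0.460)·N·0.326.
N = 294.02/(0.326×0.540) = 1670.2 kg/min.

1670 kg/min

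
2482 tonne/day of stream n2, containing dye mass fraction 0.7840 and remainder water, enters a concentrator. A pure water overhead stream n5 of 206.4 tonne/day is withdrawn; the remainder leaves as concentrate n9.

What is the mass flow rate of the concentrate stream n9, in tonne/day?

Concentrate = 2482 − 206.4 = 2275.6 tonne/day.

2276 tonne/day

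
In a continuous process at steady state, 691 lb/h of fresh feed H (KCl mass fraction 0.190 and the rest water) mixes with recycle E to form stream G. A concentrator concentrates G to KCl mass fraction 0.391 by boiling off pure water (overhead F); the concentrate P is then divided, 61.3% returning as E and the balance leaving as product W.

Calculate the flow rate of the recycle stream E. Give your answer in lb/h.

Overall KCl balance (none leaves overhead): KCl in fresh feed = KCl in product, i.e. 691×0.190 = (1−0.613)·P·0.391.
P = 131.29/(0.391×0.387) = 867.65 lb/h.
Recycle E = 0.613×867.65 = 531.87 lb/h.

531.9 lb/h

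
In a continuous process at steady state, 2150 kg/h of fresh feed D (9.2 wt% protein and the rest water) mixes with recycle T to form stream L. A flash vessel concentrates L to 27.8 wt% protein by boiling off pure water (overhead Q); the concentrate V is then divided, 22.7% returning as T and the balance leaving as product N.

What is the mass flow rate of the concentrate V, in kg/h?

920.5 kg/h

Overall protein balance (none leaves overhead): protein in fresh feed = protein in product, i.e. 2150×0.092 = (1−0.227)·V·0.278.
V = 197.8/(0.278×0.773) = 920.45 kg/h.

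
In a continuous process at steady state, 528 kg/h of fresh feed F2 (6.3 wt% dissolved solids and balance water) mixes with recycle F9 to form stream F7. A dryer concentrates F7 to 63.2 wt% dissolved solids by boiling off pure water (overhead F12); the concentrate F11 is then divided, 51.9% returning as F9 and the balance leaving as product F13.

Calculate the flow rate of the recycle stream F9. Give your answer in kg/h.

56.79 kg/h

Overall dissolved solids balance (none leaves overhead): dissolved solids in fresh feed = dissolved solids in product, i.e. 528×0.063 = (1−0.519)·F11·0.632.
F11 = 33.264/(0.632×0.481) = 109.42 kg/h.
Recycle F9 = 0.519×109.42 = 56.791 kg/h.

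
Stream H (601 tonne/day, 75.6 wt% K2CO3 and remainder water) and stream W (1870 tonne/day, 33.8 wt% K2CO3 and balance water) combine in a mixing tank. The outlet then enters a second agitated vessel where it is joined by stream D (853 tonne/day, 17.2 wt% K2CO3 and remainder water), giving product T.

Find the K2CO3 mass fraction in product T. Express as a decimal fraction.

0.3710

Overall, product flow = 3324 tonne/day.
K2CO3 in = 601×0.756 + 1870×0.338 + 853×0.172 = 1233.1 tonne/day.
K2CO3 fraction in T = 0.3710.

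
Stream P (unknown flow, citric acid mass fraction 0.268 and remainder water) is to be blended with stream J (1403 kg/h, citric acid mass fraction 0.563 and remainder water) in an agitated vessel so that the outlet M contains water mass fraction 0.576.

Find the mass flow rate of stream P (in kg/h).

Let P be the unknown flow. Total out = 1403 + P.
water balance: 613.11 + 0.732·P = 0.576·(1403 + P)
(0.732 − 0.576)·P = 0.576×1403 − 613.11 = 195.02
P = 195.02 / 0.156 = 1250.1 kg/h

1250 kg/h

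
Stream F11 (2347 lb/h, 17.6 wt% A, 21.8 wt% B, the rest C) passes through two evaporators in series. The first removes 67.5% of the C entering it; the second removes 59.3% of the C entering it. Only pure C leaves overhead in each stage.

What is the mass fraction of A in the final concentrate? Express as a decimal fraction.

0.3712

C in feed = 2347×0.606 = 1422.3 lb/h.
After stage 1: C left = (1−0.675)×1422.3 = 462.24; stream total = 1387 lb/h.
After stage 2: C left = (1−0.593)×462.24 = 188.13; final concentrate = 1112.9 lb/h.
A fraction = 413.07/1112.9 = 0.3712.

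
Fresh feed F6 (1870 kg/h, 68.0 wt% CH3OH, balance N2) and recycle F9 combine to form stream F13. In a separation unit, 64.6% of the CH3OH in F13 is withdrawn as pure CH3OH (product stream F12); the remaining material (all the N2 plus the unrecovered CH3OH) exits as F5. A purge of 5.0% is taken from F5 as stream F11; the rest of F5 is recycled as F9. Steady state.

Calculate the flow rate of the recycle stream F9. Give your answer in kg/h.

12010 kg/h

N2 enters only via F6 and leaves only via the purge: 1870×0.320 = 0.050×(N2 in F5), and the separation unit passes all N2, so N2 in F13 = N2 in F5 = 11968 kg/h.
CH3OH in F13: m_A = 1870×0.680 + (1−0.050)·(1−0.646)·m_A, so m_A = 1271.6/0.6637 = 1915.9 kg/h.
F5 = (1−0.646)×1915.9 + 11968 = 12646 kg/h.
Recycle F9 = (1−0.050)×12646 = 12014 kg/h.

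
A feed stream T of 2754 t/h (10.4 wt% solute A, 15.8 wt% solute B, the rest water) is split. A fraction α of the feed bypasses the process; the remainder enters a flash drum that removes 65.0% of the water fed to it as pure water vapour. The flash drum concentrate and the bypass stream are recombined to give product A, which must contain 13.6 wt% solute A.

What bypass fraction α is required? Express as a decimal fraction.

0.509

All 2754×0.104 = 286.42 t/h of solute A reaches A, so A = 286.42/0.136 = 2106 t/h and vapour = 648 t/h.
The evaporator receives (1−α)·2754 of feed at 0.738 water and removes 0.650 of that water:
0.650×0.738×(1−α)×2754 = 648
(1−α) = 648/1321.1 = 0.4905;  α = 0.5095.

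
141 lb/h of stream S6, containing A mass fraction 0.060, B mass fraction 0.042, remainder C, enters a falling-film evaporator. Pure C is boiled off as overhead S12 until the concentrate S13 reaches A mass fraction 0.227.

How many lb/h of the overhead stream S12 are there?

A is conserved: 141×0.060 = 8.46 lb/h all reports to the concentrate.
Concentrate = 8.46/(target fraction) = 37.269 lb/h.
Overhead = 141 − 37.269 = 103.73 lb/h.

103.7 lb/h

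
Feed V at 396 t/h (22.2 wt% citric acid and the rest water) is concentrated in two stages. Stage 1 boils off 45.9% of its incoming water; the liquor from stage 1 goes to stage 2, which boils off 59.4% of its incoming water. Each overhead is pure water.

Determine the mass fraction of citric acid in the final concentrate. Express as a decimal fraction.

0.5651

water in feed = 396×0.778 = 308.09 t/h.
After stage 1: water left = (1−0.459)×308.09 = 166.68; stream total = 254.59 t/h.
After stage 2: water left = (1−0.594)×166.68 = 67.67; final concentrate = 155.58 t/h.
citric acid fraction = 87.912/155.58 = 0.5651.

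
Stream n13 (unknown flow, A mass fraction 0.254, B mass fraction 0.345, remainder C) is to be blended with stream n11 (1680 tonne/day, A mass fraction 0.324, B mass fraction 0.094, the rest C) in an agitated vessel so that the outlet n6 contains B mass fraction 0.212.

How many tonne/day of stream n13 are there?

Let n13 be the unknown flow. Total out = 1680 + n13.
B balance: 157.92 + 0.345·n13 = 0.212·(1680 + n13)
(0.345 − 0.212)·n13 = 0.212×1680 − 157.92 = 198.24
n13 = 198.24 / 0.133 = 1490.5 tonne/day

1491 tonne/day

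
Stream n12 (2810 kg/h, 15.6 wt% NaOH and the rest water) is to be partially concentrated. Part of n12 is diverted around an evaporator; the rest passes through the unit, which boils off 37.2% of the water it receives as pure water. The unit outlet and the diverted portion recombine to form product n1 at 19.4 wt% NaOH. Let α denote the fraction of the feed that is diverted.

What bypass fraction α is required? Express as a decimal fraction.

All 2810×0.156 = 438.36 kg/h of NaOH reaches n1, so n1 = 438.36/0.194 = 2259.6 kg/h and vapour = 550.41 kg/h.
The evaporator receives (1−α)·2810 of feed at 0.844 water and removes 0.372 of that water:
0.372×0.844×(1−α)×2810 = 550.41
(1−α) = 550.41/882.25 = 0.6239;  α = 0.3761.

0.376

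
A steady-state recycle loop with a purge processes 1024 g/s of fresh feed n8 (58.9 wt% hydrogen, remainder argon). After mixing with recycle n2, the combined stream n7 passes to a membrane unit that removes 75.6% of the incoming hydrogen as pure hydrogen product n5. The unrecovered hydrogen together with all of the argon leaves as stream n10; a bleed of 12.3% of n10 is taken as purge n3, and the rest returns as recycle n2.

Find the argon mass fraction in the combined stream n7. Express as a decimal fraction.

argon enters only via n8 and leaves only via the purge: 1024×0.411 = 0.123×(argon in n10), and the membrane unit passes all argon, so argon in n7 = argon in n10 = 3421.7 g/s.
hydrogen in n7: m_A = 1024×0.589 + (1−0.123)·(1−0.756)·m_A, so m_A = 603.14/0.7860 = 767.34 g/s.
n7 = 767.34 + 3421.7 = 4189 g/s.
argon fraction in n7 = 3421.7/4189 = 0.817.

0.817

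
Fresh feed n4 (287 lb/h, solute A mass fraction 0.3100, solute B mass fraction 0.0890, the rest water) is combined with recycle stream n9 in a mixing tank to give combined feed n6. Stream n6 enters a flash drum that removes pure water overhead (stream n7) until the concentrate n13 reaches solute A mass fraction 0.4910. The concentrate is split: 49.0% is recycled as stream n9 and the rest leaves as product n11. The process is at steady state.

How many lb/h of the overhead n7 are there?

105.8 lb/h

Overall solute A balance (none leaves overhead): solute A in fresh feed = solute A in product, i.e. 287×0.310 = (1−0.490)·n13·0.491.
n13 = 88.97/(0.491×0.510) = 355.3 lb/h.
Recycle n9 = 0.490×355.3 = 174.1 lb/h.
Combined feed n6 = 287 + 174.1 = 461.1 lb/h.
Overhead n7 = n6 − n13 = 461.1 − 355.3 = 105.8 lb/h.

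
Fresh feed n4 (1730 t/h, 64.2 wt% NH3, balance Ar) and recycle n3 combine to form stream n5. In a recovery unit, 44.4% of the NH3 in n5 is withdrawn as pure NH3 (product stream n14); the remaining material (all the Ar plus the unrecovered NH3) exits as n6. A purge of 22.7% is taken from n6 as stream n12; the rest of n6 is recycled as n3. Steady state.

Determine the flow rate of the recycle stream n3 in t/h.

Ar enters only via n4 and leaves only via the purge: 1730×0.358 = 0.227×(Ar in n6), and the recovery unit passes all Ar, so Ar in n5 = Ar in n6 = 2728.4 t/h.
NH3 in n5: m_A = 1730×0.642 + (1−0.227)·(1−0.444)·m_A, so m_A = 1110.7/0.5702 = 1947.8 t/h.
n6 = (1−0.444)×1947.8 + 2728.4 = 3811.3 t/h.
Recycle n3 = (1−0.227)×3811.3 = 2946.2 t/h.

2946 t/h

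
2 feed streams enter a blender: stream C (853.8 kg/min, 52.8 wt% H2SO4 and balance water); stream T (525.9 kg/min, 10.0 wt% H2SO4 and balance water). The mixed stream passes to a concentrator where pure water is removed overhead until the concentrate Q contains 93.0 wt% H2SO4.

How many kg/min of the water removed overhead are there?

838.4 kg/min

H2SO4 entering = 853.8×0.528 + 525.9×0.100 = 503.4 kg/min.
All H2SO4 reports to Q, so Q = 503.4/0.930 = 541.29 kg/min.
Total feed = 1379.7 kg/min; overhead = 1379.7 − 541.29 = 838.41 kg/min.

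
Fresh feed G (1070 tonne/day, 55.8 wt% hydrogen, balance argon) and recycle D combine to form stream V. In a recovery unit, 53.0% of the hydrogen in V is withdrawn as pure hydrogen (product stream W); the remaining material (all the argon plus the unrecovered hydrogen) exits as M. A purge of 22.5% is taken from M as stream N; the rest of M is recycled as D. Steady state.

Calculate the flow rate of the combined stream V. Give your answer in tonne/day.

argon enters only via G and leaves only via the purge: 1070×0.442 = 0.225×(argon in M), and the recovery unit passes all argon, so argon in V = argon in M = 2102 tonne/day.
hydrogen in V: m_A = 1070×0.558 + (1−0.225)·(1−0.530)·m_A, so m_A = 597.06/0.6358 = 939.14 tonne/day.
V = 939.14 + 2102 = 3041.1 tonne/day.

3041 tonne/day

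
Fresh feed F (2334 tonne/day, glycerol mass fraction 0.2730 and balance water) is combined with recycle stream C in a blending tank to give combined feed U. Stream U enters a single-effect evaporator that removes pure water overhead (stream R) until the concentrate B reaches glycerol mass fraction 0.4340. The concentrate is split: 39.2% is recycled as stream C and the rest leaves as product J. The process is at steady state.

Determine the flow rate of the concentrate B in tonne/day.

2415 tonne/day

Overall glycerol balance (none leaves overhead): glycerol in fresh feed = glycerol in product, i.e. 2334×0.273 = (1−0.392)·B·0.434.
B = 637.18/(0.434×0.608) = 2414.7 tonne/day.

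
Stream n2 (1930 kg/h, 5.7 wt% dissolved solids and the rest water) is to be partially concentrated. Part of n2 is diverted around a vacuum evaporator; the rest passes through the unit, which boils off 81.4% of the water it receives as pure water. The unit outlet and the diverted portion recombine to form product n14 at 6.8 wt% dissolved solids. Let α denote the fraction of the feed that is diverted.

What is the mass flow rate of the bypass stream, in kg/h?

1523 kg/h

All 1930×0.057 = 110.01 kg/h of dissolved solids reaches n14, so n14 = 110.01/0.068 = 1617.8 kg/h and vapour = 312.21 kg/h.
The evaporator receives (1−α)·1930 of feed at 0.943 water and removes 0.814 of that water:
0.814×0.943×(1−α)×1930 = 312.21
(1−α) = 312.21/1481.5 = 0.2107;  α = 0.7893.
Bypass flow = 0.7893×1930 = 1523.3 kg/h.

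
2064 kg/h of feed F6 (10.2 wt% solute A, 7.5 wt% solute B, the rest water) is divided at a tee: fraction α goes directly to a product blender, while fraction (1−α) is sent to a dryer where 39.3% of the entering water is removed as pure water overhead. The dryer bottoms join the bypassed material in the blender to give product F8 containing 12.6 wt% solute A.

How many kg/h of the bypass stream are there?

All 2064×0.102 = 210.53 kg/h of solute A reaches F8, so F8 = 210.53/0.126 = 1670.9 kg/h and vapour = 393.14 kg/h.
The evaporator receives (1−α)·2064 of feed at 0.823 water and removes 0.393 of that water:
0.393×0.823×(1−α)×2064 = 393.14
(1−α) = 393.14/667.58 = 0.5889;  α = 0.4111.
Bypass flow = 0.4111×2064 = 848.49 kg/h.

848.5 kg/h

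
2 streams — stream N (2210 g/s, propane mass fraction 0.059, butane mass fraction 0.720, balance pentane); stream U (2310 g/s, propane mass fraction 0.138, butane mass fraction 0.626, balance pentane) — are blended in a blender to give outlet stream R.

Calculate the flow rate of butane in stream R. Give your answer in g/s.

butane out = butane in = 2210×0.720 + 2310×0.626 = 3037.3 g/s.

3037 g/s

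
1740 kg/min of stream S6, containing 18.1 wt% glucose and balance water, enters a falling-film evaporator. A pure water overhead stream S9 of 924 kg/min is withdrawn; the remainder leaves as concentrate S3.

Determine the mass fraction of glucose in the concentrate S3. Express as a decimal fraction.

glucose is not removed: 1740×0.181 = 314.94 kg/min of glucose enters S3.
Concentrate = 1740 − 924 = 816 kg/min.
Mass fraction = 314.94/816 = 0.386.

0.386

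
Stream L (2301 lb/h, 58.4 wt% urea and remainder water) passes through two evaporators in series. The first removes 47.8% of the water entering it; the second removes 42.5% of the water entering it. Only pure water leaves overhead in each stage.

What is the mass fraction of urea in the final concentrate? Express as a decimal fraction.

0.824

water in feed = 2301×0.416 = 957.22 lb/h.
After stage 1: water left = (1−0.478)×957.22 = 499.67; stream total = 1843.5 lb/h.
After stage 2: water left = (1−0.425)×499.67 = 287.31; final concentrate = 1631.1 lb/h.
urea fraction = 1343.8/1631.1 = 0.824.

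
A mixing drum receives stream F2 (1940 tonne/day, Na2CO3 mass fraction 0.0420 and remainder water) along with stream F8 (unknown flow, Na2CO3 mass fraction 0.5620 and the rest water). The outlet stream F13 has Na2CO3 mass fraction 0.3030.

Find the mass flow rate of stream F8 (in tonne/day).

Let F8 be the unknown flow. Total out = 1940 + F8.
Na2CO3 balance: 81.48 + 0.562·F8 = 0.303·(1940 + F8)
(0.562 − 0.303)·F8 = 0.303×1940 − 81.48 = 506.34
F8 = 506.34 / 0.259 = 1955 tonne/day

1955 tonne/day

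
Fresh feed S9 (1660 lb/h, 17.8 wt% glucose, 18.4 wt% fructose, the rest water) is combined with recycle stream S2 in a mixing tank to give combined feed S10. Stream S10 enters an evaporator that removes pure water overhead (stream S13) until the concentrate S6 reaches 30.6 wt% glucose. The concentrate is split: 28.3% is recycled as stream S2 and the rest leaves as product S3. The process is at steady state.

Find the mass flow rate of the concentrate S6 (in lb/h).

Overall glucose balance (none leaves overhead): glucose in fresh feed = glucose in product, i.e. 1660×0.178 = (1−0.283)·S6·0.306.
S6 = 295.48/(0.306×0.717) = 1346.8 lb/h.

1347 lb/h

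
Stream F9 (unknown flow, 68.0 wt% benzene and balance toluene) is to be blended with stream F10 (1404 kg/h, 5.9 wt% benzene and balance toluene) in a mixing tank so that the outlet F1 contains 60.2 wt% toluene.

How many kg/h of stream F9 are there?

1688 kg/h

Let F9 be the unknown flow. Total out = 1404 + F9.
toluene balance: 1321.2 + 0.320·F9 = 0.602·(1404 + F9)
(0.320 − 0.602)·F9 = 0.602×1404 − 1321.2 = -475.96
F9 = -475.96 / -0.282 = 1687.8 kg/h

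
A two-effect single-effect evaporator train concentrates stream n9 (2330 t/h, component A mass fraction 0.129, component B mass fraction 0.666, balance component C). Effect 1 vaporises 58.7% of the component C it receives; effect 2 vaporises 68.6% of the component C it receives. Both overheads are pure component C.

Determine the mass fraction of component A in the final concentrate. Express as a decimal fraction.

component C in feed = 2330×0.205 = 477.65 t/h.
After stage 1: component C left = (1−0.587)×477.65 = 197.27; stream total = 2049.6 t/h.
After stage 2: component C left = (1−0.686)×197.27 = 61.943; final concentrate = 1914.3 t/h.
component A fraction = 300.57/1914.3 = 0.157.

0.157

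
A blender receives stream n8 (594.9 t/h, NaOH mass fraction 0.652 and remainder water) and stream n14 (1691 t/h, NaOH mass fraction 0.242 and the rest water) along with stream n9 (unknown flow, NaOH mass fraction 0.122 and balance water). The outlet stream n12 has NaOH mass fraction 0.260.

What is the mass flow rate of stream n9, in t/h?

1469 t/h

Let n9 be the unknown flow. Total out = 2285.9 + n9.
NaOH balance: 797.1 + 0.122·n9 = 0.260·(2285.9 + n9)
(0.122 − 0.260)·n9 = 0.260×2285.9 − 797.1 = -202.76
n9 = -202.76 / -0.138 = 1469.3 t/h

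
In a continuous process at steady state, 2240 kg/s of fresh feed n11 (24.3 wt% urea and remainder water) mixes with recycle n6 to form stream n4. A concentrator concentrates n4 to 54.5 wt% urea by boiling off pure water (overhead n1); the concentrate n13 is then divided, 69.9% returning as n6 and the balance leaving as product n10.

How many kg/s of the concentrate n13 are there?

Overall urea balance (none leaves overhead): urea in fresh feed = urea in product, i.e. 2240×0.243 = (1−0.699)·n13·0.545.
n13 = 544.32/(0.545×0.301) = 3318.1 kg/s.

3318 kg/s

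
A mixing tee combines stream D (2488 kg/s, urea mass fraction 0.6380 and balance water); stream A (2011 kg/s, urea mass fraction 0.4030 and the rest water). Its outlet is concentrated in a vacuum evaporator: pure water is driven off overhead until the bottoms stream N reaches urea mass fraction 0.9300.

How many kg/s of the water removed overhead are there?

urea entering = 2488×0.638 + 2011×0.403 = 2397.8 kg/s.
All urea reports to N, so N = 2397.8/0.930 = 2578.3 kg/s.
Total feed = 4499 kg/s; overhead = 4499 − 2578.3 = 1920.7 kg/s.

1921 kg/s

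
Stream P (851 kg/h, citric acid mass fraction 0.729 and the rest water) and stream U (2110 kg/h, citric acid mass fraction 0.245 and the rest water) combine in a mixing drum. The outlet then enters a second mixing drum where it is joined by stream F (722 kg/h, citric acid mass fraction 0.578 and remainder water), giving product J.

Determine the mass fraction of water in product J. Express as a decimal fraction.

0.578

Overall, product flow = 3683 kg/h.
water in = 851×0.271 + 2110×0.755 + 722×0.422 = 2128.4 kg/h.
water fraction in J = 0.578.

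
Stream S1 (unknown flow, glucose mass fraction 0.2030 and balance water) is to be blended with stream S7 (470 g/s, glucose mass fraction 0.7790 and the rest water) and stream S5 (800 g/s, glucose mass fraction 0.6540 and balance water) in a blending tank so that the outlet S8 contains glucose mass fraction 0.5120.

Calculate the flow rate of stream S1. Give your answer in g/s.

Let S1 be the unknown flow. Total out = 1270 + S1.
glucose balance: 889.33 + 0.203·S1 = 0.512·(1270 + S1)
(0.203 − 0.512)·S1 = 0.512×1270 − 889.33 = -239.09
S1 = -239.09 / -0.309 = 773.75 g/s

773.8 g/s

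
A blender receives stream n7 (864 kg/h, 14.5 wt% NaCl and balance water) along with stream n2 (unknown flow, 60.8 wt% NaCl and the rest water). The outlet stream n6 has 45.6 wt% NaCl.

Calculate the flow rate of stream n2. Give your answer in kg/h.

Let n2 be the unknown flow. Total out = 864 + n2.
NaCl balance: 125.28 + 0.608·n2 = 0.456·(864 + n2)
(0.608 − 0.456)·n2 = 0.456×864 − 125.28 = 268.7
n2 = 268.7 / 0.152 = 1767.8 kg/h

1768 kg/h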